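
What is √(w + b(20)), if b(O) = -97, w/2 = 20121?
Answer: √40145 ≈ 200.36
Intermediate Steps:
w = 40242 (w = 2*20121 = 40242)
√(w + b(20)) = √(40242 - 97) = √40145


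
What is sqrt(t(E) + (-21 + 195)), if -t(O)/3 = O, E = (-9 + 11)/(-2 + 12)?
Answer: 17*sqrt(15)/5 ≈ 13.168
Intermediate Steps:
E = 1/5 (E = 2/10 = 2*(1/10) = 1/5 ≈ 0.20000)
t(O) = -3*O
sqrt(t(E) + (-21 + 195)) = sqrt(-3*1/5 + (-21 + 195)) = sqrt(-3/5 + 174) = sqrt(867/5) = 17*sqrt(15)/5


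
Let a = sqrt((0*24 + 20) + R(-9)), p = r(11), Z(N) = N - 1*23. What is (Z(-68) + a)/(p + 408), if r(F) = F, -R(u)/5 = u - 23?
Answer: -91/419 + 6*sqrt(5)/419 ≈ -0.18516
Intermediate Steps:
R(u) = 115 - 5*u (R(u) = -5*(u - 23) = -5*(-23 + u) = 115 - 5*u)
Z(N) = -23 + N (Z(N) = N - 23 = -23 + N)
p = 11
a = 6*sqrt(5) (a = sqrt((0*24 + 20) + (115 - 5*(-9))) = sqrt((0 + 20) + (115 + 45)) = sqrt(20 + 160) = sqrt(180) = 6*sqrt(5) ≈ 13.416)
(Z(-68) + a)/(p + 408) = ((-23 - 68) + 6*sqrt(5))/(11 + 408) = (-91 + 6*sqrt(5))/419 = (-91 + 6*sqrt(5))*(1/419) = -91/419 + 6*sqrt(5)/419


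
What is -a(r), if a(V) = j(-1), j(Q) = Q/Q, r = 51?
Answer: -1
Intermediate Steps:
j(Q) = 1
a(V) = 1
-a(r) = -1*1 = -1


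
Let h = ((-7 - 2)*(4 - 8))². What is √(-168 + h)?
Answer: 2*√282 ≈ 33.586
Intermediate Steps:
h = 1296 (h = (-9*(-4))² = 36² = 1296)
√(-168 + h) = √(-168 + 1296) = √1128 = 2*√282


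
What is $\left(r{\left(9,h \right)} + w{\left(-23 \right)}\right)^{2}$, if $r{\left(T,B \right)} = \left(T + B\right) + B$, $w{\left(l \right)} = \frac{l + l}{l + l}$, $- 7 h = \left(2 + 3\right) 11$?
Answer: $\frac{1600}{49} \approx 32.653$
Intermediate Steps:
$h = - \frac{55}{7}$ ($h = - \frac{\left(2 + 3\right) 11}{7} = - \frac{5 \cdot 11}{7} = \left(- \frac{1}{7}\right) 55 = - \frac{55}{7} \approx -7.8571$)
$w{\left(l \right)} = 1$ ($w{\left(l \right)} = \frac{2 l}{2 l} = 2 l \frac{1}{2 l} = 1$)
$r{\left(T,B \right)} = T + 2 B$ ($r{\left(T,B \right)} = \left(B + T\right) + B = T + 2 B$)
$\left(r{\left(9,h \right)} + w{\left(-23 \right)}\right)^{2} = \left(\left(9 + 2 \left(- \frac{55}{7}\right)\right) + 1\right)^{2} = \left(\left(9 - \frac{110}{7}\right) + 1\right)^{2} = \left(- \frac{47}{7} + 1\right)^{2} = \left(- \frac{40}{7}\right)^{2} = \frac{1600}{49}$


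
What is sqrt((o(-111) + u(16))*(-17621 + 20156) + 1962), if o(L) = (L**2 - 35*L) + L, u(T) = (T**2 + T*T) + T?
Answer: 3*sqrt(4682363) ≈ 6491.6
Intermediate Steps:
u(T) = T + 2*T**2 (u(T) = (T**2 + T**2) + T = 2*T**2 + T = T + 2*T**2)
o(L) = L**2 - 34*L
sqrt((o(-111) + u(16))*(-17621 + 20156) + 1962) = sqrt((-111*(-34 - 111) + 16*(1 + 2*16))*(-17621 + 20156) + 1962) = sqrt((-111*(-145) + 16*(1 + 32))*2535 + 1962) = sqrt((16095 + 16*33)*2535 + 1962) = sqrt((16095 + 528)*2535 + 1962) = sqrt(16623*2535 + 1962) = sqrt(42139305 + 1962) = sqrt(42141267) = 3*sqrt(4682363)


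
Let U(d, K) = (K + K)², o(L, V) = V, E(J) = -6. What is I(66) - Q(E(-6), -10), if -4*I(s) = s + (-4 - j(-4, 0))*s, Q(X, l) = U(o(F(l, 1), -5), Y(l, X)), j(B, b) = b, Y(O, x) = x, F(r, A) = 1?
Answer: -189/2 ≈ -94.500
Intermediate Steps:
U(d, K) = 4*K² (U(d, K) = (2*K)² = 4*K²)
Q(X, l) = 4*X²
I(s) = 3*s/4 (I(s) = -(s + (-4 - 1*0)*s)/4 = -(s + (-4 + 0)*s)/4 = -(s - 4*s)/4 = -(-3)*s/4 = 3*s/4)
I(66) - Q(E(-6), -10) = (¾)*66 - 4*(-6)² = 99/2 - 4*36 = 99/2 - 1*144 = 99/2 - 144 = -189/2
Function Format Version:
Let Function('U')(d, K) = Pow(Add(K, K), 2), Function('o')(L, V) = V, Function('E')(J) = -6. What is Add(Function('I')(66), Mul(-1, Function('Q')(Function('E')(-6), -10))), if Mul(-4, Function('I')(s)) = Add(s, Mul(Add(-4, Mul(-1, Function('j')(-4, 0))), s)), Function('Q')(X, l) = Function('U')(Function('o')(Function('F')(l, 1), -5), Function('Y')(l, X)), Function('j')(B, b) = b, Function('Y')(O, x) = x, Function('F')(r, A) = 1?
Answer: Rational(-189, 2) ≈ -94.500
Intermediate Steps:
Function('U')(d, K) = Mul(4, Pow(K, 2)) (Function('U')(d, K) = Pow(Mul(2, K), 2) = Mul(4, Pow(K, 2)))
Function('Q')(X, l) = Mul(4, Pow(X, 2))
Function('I')(s) = Mul(Rational(3, 4), s) (Function('I')(s) = Mul(Rational(-1, 4), Add(s, Mul(Add(-4, Mul(-1, 0)), s))) = Mul(Rational(-1, 4), Add(s, Mul(Add(-4, 0), s))) = Mul(Rational(-1, 4), Add(s, Mul(-4, s))) = Mul(Rational(-1, 4), Mul(-3, s)) = Mul(Rational(3, 4), s))
Add(Function('I')(66), Mul(-1, Function('Q')(Function('E')(-6), -10))) = Add(Mul(Rational(3, 4), 66), Mul(-1, Mul(4, Pow(-6, 2)))) = Add(Rational(99, 2), Mul(-1, Mul(4, 36))) = Add(Rational(99, 2), Mul(-1, 144)) = Add(Rational(99, 2), -144) = Rational(-189, 2)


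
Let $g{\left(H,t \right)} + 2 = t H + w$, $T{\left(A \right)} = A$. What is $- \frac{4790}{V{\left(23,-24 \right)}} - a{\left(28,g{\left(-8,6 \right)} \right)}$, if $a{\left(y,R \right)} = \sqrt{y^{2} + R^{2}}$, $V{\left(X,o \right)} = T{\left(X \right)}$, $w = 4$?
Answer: $- \frac{4790}{23} - 10 \sqrt{29} \approx -262.11$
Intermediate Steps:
$V{\left(X,o \right)} = X$
$g{\left(H,t \right)} = 2 + H t$ ($g{\left(H,t \right)} = -2 + \left(t H + 4\right) = -2 + \left(H t + 4\right) = -2 + \left(4 + H t\right) = 2 + H t$)
$a{\left(y,R \right)} = \sqrt{R^{2} + y^{2}}$
$- \frac{4790}{V{\left(23,-24 \right)}} - a{\left(28,g{\left(-8,6 \right)} \right)} = - \frac{4790}{23} - \sqrt{\left(2 - 48\right)^{2} + 28^{2}} = \left(-4790\right) \frac{1}{23} - \sqrt{\left(2 - 48\right)^{2} + 784} = - \frac{4790}{23} - \sqrt{\left(-46\right)^{2} + 784} = - \frac{4790}{23} - \sqrt{2116 + 784} = - \frac{4790}{23} - \sqrt{2900} = - \frac{4790}{23} - 10 \sqrt{29}$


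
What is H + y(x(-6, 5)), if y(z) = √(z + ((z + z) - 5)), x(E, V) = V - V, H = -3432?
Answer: -3432 + I*√5 ≈ -3432.0 + 2.2361*I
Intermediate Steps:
x(E, V) = 0
y(z) = √(-5 + 3*z) (y(z) = √(z + (2*z - 5)) = √(z + (-5 + 2*z)) = √(-5 + 3*z))
H + y(x(-6, 5)) = -3432 + √(-5 + 3*0) = -3432 + √(-5 + 0) = -3432 + √(-5) = -3432 + I*√5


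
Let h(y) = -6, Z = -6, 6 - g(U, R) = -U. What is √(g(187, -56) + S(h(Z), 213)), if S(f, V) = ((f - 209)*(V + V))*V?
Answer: I*√19508477 ≈ 4416.8*I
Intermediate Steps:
g(U, R) = 6 + U (g(U, R) = 6 - (-1)*U = 6 + U)
S(f, V) = 2*V²*(-209 + f) (S(f, V) = ((-209 + f)*(2*V))*V = (2*V*(-209 + f))*V = 2*V²*(-209 + f))
√(g(187, -56) + S(h(Z), 213)) = √((6 + 187) + 2*213²*(-209 - 6)) = √(193 + 2*45369*(-215)) = √(193 - 19508670) = √(-19508477) = I*√19508477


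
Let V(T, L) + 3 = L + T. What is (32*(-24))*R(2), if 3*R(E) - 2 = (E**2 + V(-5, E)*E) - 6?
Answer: 3072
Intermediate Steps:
V(T, L) = -3 + L + T (V(T, L) = -3 + (L + T) = -3 + L + T)
R(E) = -4/3 + E**2/3 + E*(-8 + E)/3 (R(E) = 2/3 + ((E**2 + (-3 + E - 5)*E) - 6)/3 = 2/3 + ((E**2 + (-8 + E)*E) - 6)/3 = 2/3 + ((E**2 + E*(-8 + E)) - 6)/3 = 2/3 + (-6 + E**2 + E*(-8 + E))/3 = 2/3 + (-2 + E**2/3 + E*(-8 + E)/3) = -4/3 + E**2/3 + E*(-8 + E)/3)
(32*(-24))*R(2) = (32*(-24))*(-4/3 + (1/3)*2**2 + (1/3)*2*(-8 + 2)) = -768*(-4/3 + (1/3)*4 + (1/3)*2*(-6)) = -768*(-4/3 + 4/3 - 4) = -768*(-4) = 3072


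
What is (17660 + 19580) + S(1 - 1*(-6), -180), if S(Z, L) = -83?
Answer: 37157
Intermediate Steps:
(17660 + 19580) + S(1 - 1*(-6), -180) = (17660 + 19580) - 83 = 37240 - 83 = 37157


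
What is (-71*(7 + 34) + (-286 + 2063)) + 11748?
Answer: 10614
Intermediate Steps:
(-71*(7 + 34) + (-286 + 2063)) + 11748 = (-71*41 + 1777) + 11748 = (-2911 + 1777) + 11748 = -1134 + 11748 = 10614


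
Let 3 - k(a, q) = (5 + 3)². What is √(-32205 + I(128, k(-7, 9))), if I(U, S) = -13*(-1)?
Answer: 8*I*√503 ≈ 179.42*I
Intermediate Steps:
k(a, q) = -61 (k(a, q) = 3 - (5 + 3)² = 3 - 1*8² = 3 - 1*64 = 3 - 64 = -61)
I(U, S) = 13
√(-32205 + I(128, k(-7, 9))) = √(-32205 + 13) = √(-32192) = 8*I*√503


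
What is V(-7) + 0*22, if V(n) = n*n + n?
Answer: 42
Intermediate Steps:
V(n) = n + n**2 (V(n) = n**2 + n = n + n**2)
V(-7) + 0*22 = -7*(1 - 7) + 0*22 = -7*(-6) + 0 = 42 + 0 = 42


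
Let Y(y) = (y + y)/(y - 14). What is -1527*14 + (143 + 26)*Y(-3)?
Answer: -362412/17 ≈ -21318.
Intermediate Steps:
Y(y) = 2*y/(-14 + y) (Y(y) = (2*y)/(-14 + y) = 2*y/(-14 + y))
-1527*14 + (143 + 26)*Y(-3) = -1527*14 + (143 + 26)*(2*(-3)/(-14 - 3)) = -21378 + 169*(2*(-3)/(-17)) = -21378 + 169*(2*(-3)*(-1/17)) = -21378 + 169*(6/17) = -21378 + 1014/17 = -362412/17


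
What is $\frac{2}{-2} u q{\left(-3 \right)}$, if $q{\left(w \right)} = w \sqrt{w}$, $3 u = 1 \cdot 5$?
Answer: $5 i \sqrt{3} \approx 8.6602 i$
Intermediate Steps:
$u = \frac{5}{3}$ ($u = \frac{1 \cdot 5}{3} = \frac{1}{3} \cdot 5 = \frac{5}{3} \approx 1.6667$)
$q{\left(w \right)} = w^{\frac{3}{2}}$
$\frac{2}{-2} u q{\left(-3 \right)} = \frac{2}{-2} \cdot \frac{5}{3} \left(-3\right)^{\frac{3}{2}} = 2 \left(- \frac{1}{2}\right) \frac{5}{3} \left(- 3 i \sqrt{3}\right) = \left(-1\right) \frac{5}{3} \left(- 3 i \sqrt{3}\right) = - \frac{5 \left(- 3 i \sqrt{3}\right)}{3} = 5 i \sqrt{3}$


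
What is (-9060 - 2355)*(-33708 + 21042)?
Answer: 144582390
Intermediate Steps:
(-9060 - 2355)*(-33708 + 21042) = -11415*(-12666) = 144582390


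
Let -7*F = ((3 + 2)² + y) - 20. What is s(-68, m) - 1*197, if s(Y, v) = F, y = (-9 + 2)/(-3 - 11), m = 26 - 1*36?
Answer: -2769/14 ≈ -197.79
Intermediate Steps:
m = -10 (m = 26 - 36 = -10)
y = ½ (y = -7/(-14) = -7*(-1/14) = ½ ≈ 0.50000)
F = -11/14 (F = -(((3 + 2)² + ½) - 20)/7 = -((5² + ½) - 20)/7 = -((25 + ½) - 20)/7 = -(51/2 - 20)/7 = -⅐*11/2 = -11/14 ≈ -0.78571)
s(Y, v) = -11/14
s(-68, m) - 1*197 = -11/14 - 1*197 = -11/14 - 197 = -2769/14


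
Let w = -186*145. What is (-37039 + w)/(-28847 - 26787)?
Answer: 64009/55634 ≈ 1.1505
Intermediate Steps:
w = -26970
(-37039 + w)/(-28847 - 26787) = (-37039 - 26970)/(-28847 - 26787) = -64009/(-55634) = -64009*(-1/55634) = 64009/55634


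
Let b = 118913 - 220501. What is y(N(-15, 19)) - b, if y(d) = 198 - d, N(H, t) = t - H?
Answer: 101752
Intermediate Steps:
b = -101588
y(N(-15, 19)) - b = (198 - (19 - 1*(-15))) - 1*(-101588) = (198 - (19 + 15)) + 101588 = (198 - 1*34) + 101588 = (198 - 34) + 101588 = 164 + 101588 = 101752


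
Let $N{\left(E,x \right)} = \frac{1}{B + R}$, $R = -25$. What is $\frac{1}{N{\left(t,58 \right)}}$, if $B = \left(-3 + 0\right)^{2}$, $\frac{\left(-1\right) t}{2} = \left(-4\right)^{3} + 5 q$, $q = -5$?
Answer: $-16$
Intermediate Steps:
$t = 178$ ($t = - 2 \left(\left(-4\right)^{3} + 5 \left(-5\right)\right) = - 2 \left(-64 - 25\right) = \left(-2\right) \left(-89\right) = 178$)
$B = 9$ ($B = \left(-3\right)^{2} = 9$)
$N{\left(E,x \right)} = - \frac{1}{16}$ ($N{\left(E,x \right)} = \frac{1}{9 - 25} = \frac{1}{-16} = - \frac{1}{16}$)
$\frac{1}{N{\left(t,58 \right)}} = \frac{1}{- \frac{1}{16}} = -16$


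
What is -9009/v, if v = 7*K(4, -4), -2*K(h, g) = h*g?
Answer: -1287/8 ≈ -160.88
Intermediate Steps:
K(h, g) = -g*h/2 (K(h, g) = -h*g/2 = -g*h/2)
v = 56 (v = 7*(-½*(-4)*4) = 7*8 = 56)
-9009/v = -9009/56 = -9009*1/56 = -1287/8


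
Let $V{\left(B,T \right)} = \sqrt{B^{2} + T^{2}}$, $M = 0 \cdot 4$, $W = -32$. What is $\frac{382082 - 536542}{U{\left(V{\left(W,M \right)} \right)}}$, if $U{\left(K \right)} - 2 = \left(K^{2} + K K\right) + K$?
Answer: $- \frac{77230}{1041} \approx -74.188$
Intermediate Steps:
$M = 0$
$U{\left(K \right)} = 2 + K + 2 K^{2}$ ($U{\left(K \right)} = 2 + \left(\left(K^{2} + K K\right) + K\right) = 2 + \left(\left(K^{2} + K^{2}\right) + K\right) = 2 + \left(2 K^{2} + K\right) = 2 + \left(K + 2 K^{2}\right) = 2 + K + 2 K^{2}$)
$\frac{382082 - 536542}{U{\left(V{\left(W,M \right)} \right)}} = \frac{382082 - 536542}{2 + \sqrt{\left(-32\right)^{2} + 0^{2}} + 2 \left(\sqrt{\left(-32\right)^{2} + 0^{2}}\right)^{2}} = \frac{382082 - 536542}{2 + \sqrt{1024 + 0} + 2 \left(\sqrt{1024 + 0}\right)^{2}} = - \frac{154460}{2 + \sqrt{1024} + 2 \left(\sqrt{1024}\right)^{2}} = - \frac{154460}{2 + 32 + 2 \cdot 32^{2}} = - \frac{154460}{2 + 32 + 2 \cdot 1024} = - \frac{154460}{2 + 32 + 2048} = - \frac{154460}{2082} = \left(-154460\right) \frac{1}{2082} = - \frac{77230}{1041}$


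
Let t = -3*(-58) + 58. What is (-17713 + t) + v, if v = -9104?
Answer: -26585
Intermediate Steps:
t = 232 (t = 174 + 58 = 232)
(-17713 + t) + v = (-17713 + 232) - 9104 = -17481 - 9104 = -26585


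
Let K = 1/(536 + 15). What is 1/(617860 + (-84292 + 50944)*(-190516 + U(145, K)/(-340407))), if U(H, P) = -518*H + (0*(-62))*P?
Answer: 113469/720974998846972 ≈ 1.5738e-10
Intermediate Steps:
K = 1/551 ≈ 0.0018149
U(H, P) = -518*H (U(H, P) = -518*H + 0*P = -518*H + 0 = -518*H)
1/(617860 + (-84292 + 50944)*(-190516 + U(145, K)/(-340407))) = 1/(617860 + (-84292 + 50944)*(-190516 - 518*145/(-340407))) = 1/(617860 - 33348*(-190516 - 75110*(-1/340407))) = 1/(617860 - 33348*(-190516 + 75110/340407)) = 1/(617860 - 33348*(-64852904902/340407)) = 1/(617860 + 720904890890632/113469) = 1/(720974998846972/113469) = 113469/720974998846972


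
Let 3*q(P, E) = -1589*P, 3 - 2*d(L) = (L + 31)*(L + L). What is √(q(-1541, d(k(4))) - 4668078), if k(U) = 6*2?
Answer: I*√34666755/3 ≈ 1962.6*I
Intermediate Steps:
k(U) = 12
d(L) = 3/2 - L*(31 + L) (d(L) = 3/2 - (L + 31)*(L + L)/2 = 3/2 - (31 + L)*2*L/2 = 3/2 - L*(31 + L))
q(P, E) = -1589*P/3 (q(P, E) = (-1589*P)/3 = -1589*P/3)
√(q(-1541, d(k(4))) - 4668078) = √(-1589/3*(-1541) - 4668078) = √(2448649/3 - 4668078) = √(-11555585/3) = I*√34666755/3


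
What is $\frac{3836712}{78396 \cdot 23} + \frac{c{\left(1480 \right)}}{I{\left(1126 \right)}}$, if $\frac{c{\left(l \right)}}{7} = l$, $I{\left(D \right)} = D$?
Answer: $\frac{958347358}{84595817} \approx 11.329$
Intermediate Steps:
$c{\left(l \right)} = 7 l$
$\frac{3836712}{78396 \cdot 23} + \frac{c{\left(1480 \right)}}{I{\left(1126 \right)}} = \frac{3836712}{78396 \cdot 23} + \frac{7 \cdot 1480}{1126} = \frac{3836712}{1803108} + 10360 \cdot \frac{1}{1126} = 3836712 \cdot \frac{1}{1803108} + \frac{5180}{563} = \frac{319726}{150259} + \frac{5180}{563} = \frac{958347358}{84595817}$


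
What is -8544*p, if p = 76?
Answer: -649344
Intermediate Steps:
-8544*p = -8544*76 = -649344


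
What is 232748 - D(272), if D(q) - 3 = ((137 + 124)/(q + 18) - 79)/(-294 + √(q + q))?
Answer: 99954552893/429460 - 781*√34/214730 ≈ 2.3274e+5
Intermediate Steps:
D(q) = 3 + (-79 + 261/(18 + q))/(-294 + √2*√q) (D(q) = 3 + ((137 + 124)/(q + 18) - 79)/(-294 + √(q + q)) = 3 + (261/(18 + q) - 79)/(-294 + √(2*q)) = 3 + (-79 + 261/(18 + q))/(-294 + √2*√q))
232748 - D(272) = 232748 - (-17037 - 961*272 + 3*√2*272^(3/2) + 54*√2*√272)/(-5292 - 294*272 + √2*272^(3/2) + 18*√2*√272) = 232748 - (-17037 - 261392 + 3*√2*(1088*√17) + 54*√2*(4*√17))/(-5292 - 79968 + √2*(1088*√17) + 18*√2*(4*√17)) = 232748 - (-17037 - 261392 + 3264*√34 + 216*√34)/(-5292 - 79968 + 1088*√34 + 72*√34) = 232748 - (-278429 + 3480*√34)/(-85260 + 1160*√34)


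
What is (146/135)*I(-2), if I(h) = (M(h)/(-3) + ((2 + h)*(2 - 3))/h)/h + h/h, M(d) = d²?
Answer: 146/81 ≈ 1.8025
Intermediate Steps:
I(h) = 1 + (-h²/3 + (-2 - h)/h)/h (I(h) = (h²/(-3) + ((2 + h)*(2 - 3))/h)/h + h/h = (h²*(-⅓) + ((2 + h)*(-1))/h)/h + 1 = (-h²/3 + (-2 - h)/h)/h + 1 = 1 + (-h²/3 + (-2 - h)/h)/h)
(146/135)*I(-2) = (146/135)*(1 - 1/(-2) - 2/(-2)² - ⅓*(-2)) = (146*(1/135))*(1 - 1*(-½) - 2*¼ + ⅔) = 146*(1 + ½ - ½ + ⅔)/135 = (146/135)*(5/3) = 146/81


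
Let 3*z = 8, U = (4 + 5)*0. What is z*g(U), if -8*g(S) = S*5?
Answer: 0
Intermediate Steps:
U = 0 (U = 9*0 = 0)
g(S) = -5*S/8 (g(S) = -S*5/8 = -5*S/8)
z = 8/3 (z = (⅓)*8 = 8/3 ≈ 2.6667)
z*g(U) = 8*(-5/8*0)/3 = (8/3)*0 = 0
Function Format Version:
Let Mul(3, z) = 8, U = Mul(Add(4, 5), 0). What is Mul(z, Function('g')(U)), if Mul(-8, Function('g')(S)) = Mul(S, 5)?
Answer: 0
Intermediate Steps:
U = 0 (U = Mul(9, 0) = 0)
Function('g')(S) = Mul(Rational(-5, 8), S) (Function('g')(S) = Mul(Rational(-1, 8), Mul(S, 5)) = Mul(Rational(-1, 8), Mul(5, S)) = Mul(Rational(-5, 8), S))
z = Rational(8, 3) (z = Mul(Rational(1, 3), 8) = Rational(8, 3) ≈ 2.6667)
Mul(z, Function('g')(U)) = Mul(Rational(8, 3), Mul(Rational(-5, 8), 0)) = Mul(Rational(8, 3), 0) = 0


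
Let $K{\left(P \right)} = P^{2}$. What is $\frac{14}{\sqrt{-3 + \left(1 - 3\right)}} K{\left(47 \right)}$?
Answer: $- \frac{30926 i \sqrt{5}}{5} \approx - 13831.0 i$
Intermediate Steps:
$\frac{14}{\sqrt{-3 + \left(1 - 3\right)}} K{\left(47 \right)} = \frac{14}{\sqrt{-3 + \left(1 - 3\right)}} 47^{2} = \frac{14}{\sqrt{-3 + \left(1 - 3\right)}} 2209 = \frac{14}{\sqrt{-3 - 2}} \cdot 2209 = \frac{14}{\sqrt{-5}} \cdot 2209 = \frac{14}{i \sqrt{5}} \cdot 2209 = 14 \left(- \frac{i \sqrt{5}}{5}\right) 2209 = - \frac{14 i \sqrt{5}}{5} \cdot 2209 = - \frac{30926 i \sqrt{5}}{5}$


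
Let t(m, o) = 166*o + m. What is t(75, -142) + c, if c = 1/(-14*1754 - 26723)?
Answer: -1204902664/51279 ≈ -23497.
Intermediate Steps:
t(m, o) = m + 166*o
c = -1/51279 (c = 1/(-24556 - 26723) = 1/(-51279) = -1/51279 ≈ -1.9501e-5)
t(75, -142) + c = (75 + 166*(-142)) - 1/51279 = (75 - 23572) - 1/51279 = -23497 - 1/51279 = -1204902664/51279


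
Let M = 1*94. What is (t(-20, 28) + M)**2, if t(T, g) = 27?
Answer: 14641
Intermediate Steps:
M = 94
(t(-20, 28) + M)**2 = (27 + 94)**2 = 121**2 = 14641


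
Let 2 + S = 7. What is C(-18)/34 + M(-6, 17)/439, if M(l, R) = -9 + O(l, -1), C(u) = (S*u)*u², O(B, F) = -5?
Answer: -6400858/7463 ≈ -857.68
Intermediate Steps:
S = 5 (S = -2 + 7 = 5)
C(u) = 5*u³ (C(u) = (5*u)*u² = 5*u³)
M(l, R) = -14 (M(l, R) = -9 - 5 = -14)
C(-18)/34 + M(-6, 17)/439 = (5*(-18)³)/34 - 14/439 = (5*(-5832))*(1/34) - 14*1/439 = -29160*1/34 - 14/439 = -14580/17 - 14/439 = -6400858/7463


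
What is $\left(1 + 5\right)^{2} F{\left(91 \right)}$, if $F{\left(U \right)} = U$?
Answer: $3276$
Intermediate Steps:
$\left(1 + 5\right)^{2} F{\left(91 \right)} = \left(1 + 5\right)^{2} \cdot 91 = 6^{2} \cdot 91 = 36 \cdot 91 = 3276$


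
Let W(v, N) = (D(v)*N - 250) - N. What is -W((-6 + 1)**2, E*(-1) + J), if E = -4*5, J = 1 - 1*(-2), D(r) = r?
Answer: -302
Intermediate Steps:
J = 3 (J = 1 + 2 = 3)
E = -20
W(v, N) = -250 - N + N*v (W(v, N) = (v*N - 250) - N = (N*v - 250) - N = (-250 + N*v) - N = -250 - N + N*v)
-W((-6 + 1)**2, E*(-1) + J) = -(-250 - (-20*(-1) + 3) + (-20*(-1) + 3)*(-6 + 1)**2) = -(-250 - (20 + 3) + (20 + 3)*(-5)**2) = -(-250 - 1*23 + 23*25) = -(-250 - 23 + 575) = -1*302 = -302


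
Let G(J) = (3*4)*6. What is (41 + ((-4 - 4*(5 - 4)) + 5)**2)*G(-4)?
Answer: 3600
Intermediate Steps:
G(J) = 72 (G(J) = 12*6 = 72)
(41 + ((-4 - 4*(5 - 4)) + 5)**2)*G(-4) = (41 + ((-4 - 4*(5 - 4)) + 5)**2)*72 = (41 + ((-4 - 4*1) + 5)**2)*72 = (41 + ((-4 - 4) + 5)**2)*72 = (41 + (-8 + 5)**2)*72 = (41 + (-3)**2)*72 = (41 + 9)*72 = 50*72 = 3600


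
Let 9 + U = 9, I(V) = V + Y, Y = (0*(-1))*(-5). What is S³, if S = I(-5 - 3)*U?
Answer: 0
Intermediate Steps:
Y = 0 (Y = 0*(-5) = 0)
I(V) = V (I(V) = V + 0 = V)
U = 0 (U = -9 + 9 = 0)
S = 0 (S = (-5 - 3)*0 = -8*0 = 0)
S³ = 0³ = 0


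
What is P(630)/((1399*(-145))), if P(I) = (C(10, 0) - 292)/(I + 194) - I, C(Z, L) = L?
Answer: 129853/41788130 ≈ 0.0031074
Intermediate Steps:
P(I) = -I - 292/(194 + I) (P(I) = (0 - 292)/(I + 194) - I = -292/(194 + I) - I = -I - 292/(194 + I))
P(630)/((1399*(-145))) = ((-292 - 1*630**2 - 194*630)/(194 + 630))/((1399*(-145))) = ((-292 - 1*396900 - 122220)/824)/(-202855) = ((-292 - 396900 - 122220)/824)*(-1/202855) = ((1/824)*(-519412))*(-1/202855) = -129853/206*(-1/202855) = 129853/41788130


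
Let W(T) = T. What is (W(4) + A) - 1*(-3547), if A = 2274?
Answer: 5825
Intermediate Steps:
(W(4) + A) - 1*(-3547) = (4 + 2274) - 1*(-3547) = 2278 + 3547 = 5825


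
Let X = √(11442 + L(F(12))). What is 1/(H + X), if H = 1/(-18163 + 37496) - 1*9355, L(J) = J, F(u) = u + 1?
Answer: -3496570517262/32706135531322301 - 373764889*√11455/32706135531322301 ≈ -0.00010813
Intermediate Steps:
F(u) = 1 + u
H = -180860214/19333 (H = 1/19333 - 9355 = -180860214/19333 ≈ -9355.0)
X = √11455 (X = √(11442 + (1 + 12)) = √(11442 + 13) = √11455 ≈ 107.03)
1/(H + X) = 1/(-180860214/19333 + √11455)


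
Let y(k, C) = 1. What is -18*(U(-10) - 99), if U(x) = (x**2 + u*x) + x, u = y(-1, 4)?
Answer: 342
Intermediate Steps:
u = 1
U(x) = x**2 + 2*x (U(x) = (x**2 + 1*x) + x = (x**2 + x) + x = (x + x**2) + x = x**2 + 2*x)
-18*(U(-10) - 99) = -18*(-10*(2 - 10) - 99) = -18*(-10*(-8) - 99) = -18*(80 - 99) = -18*(-19) = 342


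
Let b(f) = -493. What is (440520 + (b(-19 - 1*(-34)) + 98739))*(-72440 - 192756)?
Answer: -142878588136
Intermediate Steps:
(440520 + (b(-19 - 1*(-34)) + 98739))*(-72440 - 192756) = (440520 + (-493 + 98739))*(-72440 - 192756) = (440520 + 98246)*(-265196) = 538766*(-265196) = -142878588136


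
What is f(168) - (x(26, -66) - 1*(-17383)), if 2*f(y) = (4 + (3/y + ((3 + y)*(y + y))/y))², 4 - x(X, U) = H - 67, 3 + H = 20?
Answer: 266103265/6272 ≈ 42427.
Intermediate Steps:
H = 17 (H = -3 + 20 = 17)
x(X, U) = 54 (x(X, U) = 4 - (17 - 67) = 4 - 1*(-50) = 4 + 50 = 54)
f(y) = (10 + 2*y + 3/y)²/2 (f(y) = (4 + (3/y + ((3 + y)*(y + y))/y))²/2 = (4 + (3/y + ((3 + y)*(2*y))/y))²/2 = (4 + (3/y + (2*y*(3 + y))/y))²/2 = (4 + (3/y + (6 + 2*y)))²/2 = (4 + (6 + 2*y + 3/y))²/2 = (10 + 2*y + 3/y)²/2)
f(168) - (x(26, -66) - 1*(-17383)) = (½)*(3 + 2*168² + 10*168)²/168² - (54 - 1*(-17383)) = (½)*(1/28224)*(3 + 2*28224 + 1680)² - (54 + 17383) = (½)*(1/28224)*(3 + 56448 + 1680)² - 1*17437 = (½)*(1/28224)*58131² - 17437 = (½)*(1/28224)*3379213161 - 17437 = 375468129/6272 - 17437 = 266103265/6272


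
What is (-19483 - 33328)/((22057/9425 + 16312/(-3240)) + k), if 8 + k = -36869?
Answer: 40317237675/28154880623 ≈ 1.4320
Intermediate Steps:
k = -36877 (k = -8 - 36869 = -36877)
(-19483 - 33328)/((22057/9425 + 16312/(-3240)) + k) = (-19483 - 33328)/((22057/9425 + 16312/(-3240)) - 36877) = -52811/((22057*(1/9425) + 16312*(-1/3240)) - 36877) = -52811/((22057/9425 - 2039/405) - 36877) = -52811/(-2056898/763425 - 36877) = -52811/(-28154880623/763425) = -52811*(-763425/28154880623) = 40317237675/28154880623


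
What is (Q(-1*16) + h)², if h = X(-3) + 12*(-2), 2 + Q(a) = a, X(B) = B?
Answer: 2025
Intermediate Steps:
Q(a) = -2 + a
h = -27 (h = -3 + 12*(-2) = -3 - 24 = -27)
(Q(-1*16) + h)² = ((-2 - 1*16) - 27)² = ((-2 - 16) - 27)² = (-18 - 27)² = (-45)² = 2025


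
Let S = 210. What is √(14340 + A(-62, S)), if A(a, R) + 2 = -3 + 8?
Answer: √14343 ≈ 119.76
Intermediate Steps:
A(a, R) = 3 (A(a, R) = -2 + (-3 + 8) = -2 + 5 = 3)
√(14340 + A(-62, S)) = √(14340 + 3) = √14343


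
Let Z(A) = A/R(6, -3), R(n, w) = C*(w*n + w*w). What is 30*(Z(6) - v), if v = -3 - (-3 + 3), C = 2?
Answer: 80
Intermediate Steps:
R(n, w) = 2*w² + 2*n*w (R(n, w) = 2*(w*n + w*w) = 2*(n*w + w²) = 2*(w² + n*w) = 2*w² + 2*n*w)
Z(A) = -A/18 (Z(A) = A/((2*(-3)*(6 - 3))) = A/((2*(-3)*3)) = A/(-18) = A*(-1/18) = -A/18)
v = -3 (v = -3 - 1*0 = -3 + 0 = -3)
30*(Z(6) - v) = 30*(-1/18*6 - 1*(-3)) = 30*(-⅓ + 3) = 30*(8/3) = 80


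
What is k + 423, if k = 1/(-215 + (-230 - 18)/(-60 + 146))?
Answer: 3963044/9369 ≈ 423.00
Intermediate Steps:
k = -43/9369 (k = 1/(-215 - 248/86) = 1/(-215 - 248*1/86) = 1/(-215 - 124/43) = 1/(-9369/43) = -43/9369 ≈ -0.0045896)
k + 423 = -43/9369 + 423 = 3963044/9369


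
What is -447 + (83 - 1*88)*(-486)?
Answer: 1983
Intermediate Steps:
-447 + (83 - 1*88)*(-486) = -447 + (83 - 88)*(-486) = -447 - 5*(-486) = -447 + 2430 = 1983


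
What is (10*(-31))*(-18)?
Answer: 5580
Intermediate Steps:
(10*(-31))*(-18) = -310*(-18) = 5580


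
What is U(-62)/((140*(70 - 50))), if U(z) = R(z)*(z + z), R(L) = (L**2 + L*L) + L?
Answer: -118203/350 ≈ -337.72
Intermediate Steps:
R(L) = L + 2*L**2 (R(L) = (L**2 + L**2) + L = 2*L**2 + L = L + 2*L**2)
U(z) = 2*z**2*(1 + 2*z) (U(z) = (z*(1 + 2*z))*(z + z) = (z*(1 + 2*z))*(2*z) = 2*z**2*(1 + 2*z))
U(-62)/((140*(70 - 50))) = ((-62)**2*(2 + 4*(-62)))/((140*(70 - 50))) = (3844*(2 - 248))/((140*20)) = (3844*(-246))/2800 = -945624*1/2800 = -118203/350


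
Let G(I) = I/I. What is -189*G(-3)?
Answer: -189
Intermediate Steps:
G(I) = 1
-189*G(-3) = -189*1 = -189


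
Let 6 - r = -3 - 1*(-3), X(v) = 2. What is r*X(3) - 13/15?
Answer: 167/15 ≈ 11.133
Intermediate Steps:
r = 6 (r = 6 - (-3 - 1*(-3)) = 6 - (-3 + 3) = 6 - 1*0 = 6 + 0 = 6)
r*X(3) - 13/15 = 6*2 - 13/15 = 12 - 13*1/15 = 12 - 13/15 = 167/15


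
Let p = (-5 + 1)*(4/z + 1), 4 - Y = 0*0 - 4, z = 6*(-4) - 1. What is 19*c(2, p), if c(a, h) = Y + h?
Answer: 2204/25 ≈ 88.160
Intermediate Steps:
z = -25 (z = -24 - 1 = -25)
Y = 8 (Y = 4 - (0*0 - 4) = 4 - (0 - 4) = 4 - 1*(-4) = 4 + 4 = 8)
p = -84/25 (p = (-5 + 1)*(4/(-25) + 1) = -4*(4*(-1/25) + 1) = -4*(-4/25 + 1) = -4*21/25 = -84/25 ≈ -3.3600)
c(a, h) = 8 + h
19*c(2, p) = 19*(8 - 84/25) = 19*(116/25) = 2204/25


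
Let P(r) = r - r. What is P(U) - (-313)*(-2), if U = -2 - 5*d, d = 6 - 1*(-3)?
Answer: -626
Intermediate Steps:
d = 9 (d = 6 + 3 = 9)
U = -47 (U = -2 - 5*9 = -2 - 45 = -47)
P(r) = 0
P(U) - (-313)*(-2) = 0 - (-313)*(-2) = 0 - 1*626 = 0 - 626 = -626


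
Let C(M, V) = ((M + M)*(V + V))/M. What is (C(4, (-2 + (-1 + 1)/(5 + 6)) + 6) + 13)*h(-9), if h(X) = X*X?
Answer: 2349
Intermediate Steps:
h(X) = X**2
C(M, V) = 4*V (C(M, V) = ((2*M)*(2*V))/M = (4*M*V)/M = 4*V)
(C(4, (-2 + (-1 + 1)/(5 + 6)) + 6) + 13)*h(-9) = (4*((-2 + (-1 + 1)/(5 + 6)) + 6) + 13)*(-9)**2 = (4*((-2 + 0/11) + 6) + 13)*81 = (4*((-2 + 0*(1/11)) + 6) + 13)*81 = (4*((-2 + 0) + 6) + 13)*81 = (4*(-2 + 6) + 13)*81 = (4*4 + 13)*81 = (16 + 13)*81 = 29*81 = 2349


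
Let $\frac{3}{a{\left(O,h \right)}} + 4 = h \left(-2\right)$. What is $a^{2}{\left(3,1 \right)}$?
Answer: $\frac{1}{4} \approx 0.25$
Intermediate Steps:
$a{\left(O,h \right)} = \frac{3}{-4 - 2 h}$ ($a{\left(O,h \right)} = \frac{3}{-4 + h \left(-2\right)} = \frac{3}{-4 - 2 h}$)
$a^{2}{\left(3,1 \right)} = \left(- \frac{3}{4 + 2 \cdot 1}\right)^{2} = \left(- \frac{3}{4 + 2}\right)^{2} = \left(- \frac{3}{6}\right)^{2} = \left(\left(-3\right) \frac{1}{6}\right)^{2} = \left(- \frac{1}{2}\right)^{2} = \frac{1}{4}$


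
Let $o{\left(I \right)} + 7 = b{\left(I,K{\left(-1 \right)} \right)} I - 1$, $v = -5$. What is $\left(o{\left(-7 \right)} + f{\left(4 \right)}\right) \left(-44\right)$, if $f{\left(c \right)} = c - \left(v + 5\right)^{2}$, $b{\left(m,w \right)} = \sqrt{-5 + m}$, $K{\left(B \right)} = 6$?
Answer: $176 + 616 i \sqrt{3} \approx 176.0 + 1066.9 i$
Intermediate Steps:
$o{\left(I \right)} = -8 + I \sqrt{-5 + I}$ ($o{\left(I \right)} = -7 + \left(\sqrt{-5 + I} I - 1\right) = -7 + \left(I \sqrt{-5 + I} - 1\right) = -7 + \left(-1 + I \sqrt{-5 + I}\right) = -8 + I \sqrt{-5 + I}$)
$f{\left(c \right)} = c$ ($f{\left(c \right)} = c - \left(-5 + 5\right)^{2} = c - 0^{2} = c - 0 = c + 0 = c$)
$\left(o{\left(-7 \right)} + f{\left(4 \right)}\right) \left(-44\right) = \left(\left(-8 - 7 \sqrt{-5 - 7}\right) + 4\right) \left(-44\right) = \left(\left(-8 - 7 \sqrt{-12}\right) + 4\right) \left(-44\right) = \left(\left(-8 - 7 \cdot 2 i \sqrt{3}\right) + 4\right) \left(-44\right) = \left(\left(-8 - 14 i \sqrt{3}\right) + 4\right) \left(-44\right) = \left(-4 - 14 i \sqrt{3}\right) \left(-44\right) = 176 + 616 i \sqrt{3}$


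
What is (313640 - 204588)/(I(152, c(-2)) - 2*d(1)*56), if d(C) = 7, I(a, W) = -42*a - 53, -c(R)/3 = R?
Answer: -109052/7221 ≈ -15.102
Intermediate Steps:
c(R) = -3*R
I(a, W) = -53 - 42*a
(313640 - 204588)/(I(152, c(-2)) - 2*d(1)*56) = (313640 - 204588)/((-53 - 42*152) - 2*7*56) = 109052/((-53 - 6384) - 14*56) = 109052/(-6437 - 784) = 109052/(-7221) = 109052*(-1/7221) = -109052/7221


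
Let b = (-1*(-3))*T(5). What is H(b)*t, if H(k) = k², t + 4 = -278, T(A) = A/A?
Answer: -2538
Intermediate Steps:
T(A) = 1
b = 3 (b = -1*(-3)*1 = 3*1 = 3)
t = -282 (t = -4 - 278 = -282)
H(b)*t = 3²*(-282) = 9*(-282) = -2538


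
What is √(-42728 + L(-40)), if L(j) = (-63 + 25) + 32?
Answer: I*√42734 ≈ 206.72*I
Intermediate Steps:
L(j) = -6 (L(j) = -38 + 32 = -6)
√(-42728 + L(-40)) = √(-42728 - 6) = √(-42734) = I*√42734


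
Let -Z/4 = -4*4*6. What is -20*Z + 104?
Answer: -7576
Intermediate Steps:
Z = 384 (Z = -4*(-4*4)*6 = -(-64)*6 = -4*(-96) = 384)
-20*Z + 104 = -20*384 + 104 = -7680 + 104 = -7576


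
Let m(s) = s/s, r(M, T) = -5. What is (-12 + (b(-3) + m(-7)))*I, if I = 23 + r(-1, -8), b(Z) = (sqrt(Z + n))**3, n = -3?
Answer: -198 - 108*I*sqrt(6) ≈ -198.0 - 264.54*I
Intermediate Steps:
b(Z) = (-3 + Z)**(3/2) (b(Z) = (sqrt(Z - 3))**3 = (sqrt(-3 + Z))**3 = (-3 + Z)**(3/2))
m(s) = 1
I = 18 (I = 23 - 5 = 18)
(-12 + (b(-3) + m(-7)))*I = (-12 + ((-3 - 3)**(3/2) + 1))*18 = (-12 + ((-6)**(3/2) + 1))*18 = (-12 + (-6*I*sqrt(6) + 1))*18 = (-12 + (1 - 6*I*sqrt(6)))*18 = (-11 - 6*I*sqrt(6))*18 = -198 - 108*I*sqrt(6)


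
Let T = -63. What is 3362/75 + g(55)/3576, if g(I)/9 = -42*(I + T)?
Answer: 510388/11175 ≈ 45.672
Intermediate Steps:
g(I) = 23814 - 378*I (g(I) = 9*(-42*(I - 63)) = 9*(-42*(-63 + I)) = 9*(2646 - 42*I) = 23814 - 378*I)
3362/75 + g(55)/3576 = 3362/75 + (23814 - 378*55)/3576 = 3362*(1/75) + (23814 - 20790)*(1/3576) = 3362/75 + 3024*(1/3576) = 3362/75 + 126/149 = 510388/11175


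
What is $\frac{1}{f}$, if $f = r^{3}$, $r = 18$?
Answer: $\frac{1}{5832} \approx 0.00017147$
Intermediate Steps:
$f = 5832$ ($f = 18^{3} = 5832$)
$\frac{1}{f} = \frac{1}{5832}$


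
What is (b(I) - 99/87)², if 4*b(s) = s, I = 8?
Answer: 625/841 ≈ 0.74316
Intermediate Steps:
b(s) = s/4
(b(I) - 99/87)² = ((¼)*8 - 99/87)² = (2 - 99*1/87)² = (2 - 33/29)² = (25/29)² = 625/841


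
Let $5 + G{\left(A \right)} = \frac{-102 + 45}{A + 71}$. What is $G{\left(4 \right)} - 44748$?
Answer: $- \frac{1118844}{25} \approx -44754.0$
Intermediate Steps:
$G{\left(A \right)} = -5 - \frac{57}{71 + A}$ ($G{\left(A \right)} = -5 + \frac{-102 + 45}{A + 71} = -5 - \frac{57}{71 + A}$)
$G{\left(4 \right)} - 44748 = \frac{-412 - 20}{71 + 4} - 44748 = \frac{-412 - 20}{75} - 44748 = \frac{1}{75} \left(-432\right) - 44748 = - \frac{144}{25} - 44748 = - \frac{1118844}{25}$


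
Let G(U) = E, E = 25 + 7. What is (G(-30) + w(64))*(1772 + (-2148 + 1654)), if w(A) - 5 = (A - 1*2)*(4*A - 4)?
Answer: 20014758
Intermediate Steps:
E = 32
G(U) = 32
w(A) = 5 + (-4 + 4*A)*(-2 + A) (w(A) = 5 + (A - 1*2)*(4*A - 4) = 5 + (A - 2)*(-4 + 4*A) = 5 + (-2 + A)*(-4 + 4*A) = 5 + (-4 + 4*A)*(-2 + A))
(G(-30) + w(64))*(1772 + (-2148 + 1654)) = (32 + (13 - 12*64 + 4*64**2))*(1772 + (-2148 + 1654)) = (32 + (13 - 768 + 4*4096))*(1772 - 494) = (32 + (13 - 768 + 16384))*1278 = (32 + 15629)*1278 = 15661*1278 = 20014758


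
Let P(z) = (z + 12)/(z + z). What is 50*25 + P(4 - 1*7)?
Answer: 2497/2 ≈ 1248.5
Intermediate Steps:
P(z) = (12 + z)/(2*z) (P(z) = (12 + z)/((2*z)) = (12 + z)*(1/(2*z)) = (12 + z)/(2*z))
50*25 + P(4 - 1*7) = 50*25 + (12 + (4 - 1*7))/(2*(4 - 1*7)) = 1250 + (12 + (4 - 7))/(2*(4 - 7)) = 1250 + (½)*(12 - 3)/(-3) = 1250 + (½)*(-⅓)*9 = 1250 - 3/2 = 2497/2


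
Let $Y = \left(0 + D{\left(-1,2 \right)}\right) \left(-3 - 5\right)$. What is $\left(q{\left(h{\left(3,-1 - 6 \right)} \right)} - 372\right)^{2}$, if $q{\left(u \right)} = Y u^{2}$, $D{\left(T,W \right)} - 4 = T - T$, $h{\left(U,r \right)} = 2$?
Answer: $250000$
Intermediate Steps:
$D{\left(T,W \right)} = 4$ ($D{\left(T,W \right)} = 4 + \left(T - T\right) = 4 + 0 = 4$)
$Y = -32$ ($Y = \left(0 + 4\right) \left(-3 - 5\right) = 4 \left(-8\right) = -32$)
$q{\left(u \right)} = - 32 u^{2}$
$\left(q{\left(h{\left(3,-1 - 6 \right)} \right)} - 372\right)^{2} = \left(- 32 \cdot 2^{2} - 372\right)^{2} = \left(\left(-32\right) 4 - 372\right)^{2} = \left(-128 - 372\right)^{2} = \left(-500\right)^{2} = 250000$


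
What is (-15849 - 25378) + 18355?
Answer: -22872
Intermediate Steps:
(-15849 - 25378) + 18355 = -41227 + 18355 = -22872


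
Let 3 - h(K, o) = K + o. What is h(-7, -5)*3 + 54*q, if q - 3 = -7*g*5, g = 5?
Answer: -9243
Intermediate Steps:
h(K, o) = 3 - K - o (h(K, o) = 3 - (K + o) = 3 + (-K - o) = 3 - K - o)
q = -172 (q = 3 - 7*5*5 = 3 - 35*5 = 3 - 175 = -172)
h(-7, -5)*3 + 54*q = (3 - 1*(-7) - 1*(-5))*3 + 54*(-172) = (3 + 7 + 5)*3 - 9288 = 15*3 - 9288 = 45 - 9288 = -9243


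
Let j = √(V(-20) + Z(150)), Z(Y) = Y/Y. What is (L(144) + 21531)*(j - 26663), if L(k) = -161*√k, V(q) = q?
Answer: -522568137 + 19599*I*√19 ≈ -5.2257e+8 + 85430.0*I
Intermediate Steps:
Z(Y) = 1
j = I*√19 (j = √(-20 + 1) = √(-19) = I*√19 ≈ 4.3589*I)
(L(144) + 21531)*(j - 26663) = (-161*√144 + 21531)*(I*√19 - 26663) = (-161*12 + 21531)*(-26663 + I*√19) = (-1932 + 21531)*(-26663 + I*√19) = 19599*(-26663 + I*√19) = -522568137 + 19599*I*√19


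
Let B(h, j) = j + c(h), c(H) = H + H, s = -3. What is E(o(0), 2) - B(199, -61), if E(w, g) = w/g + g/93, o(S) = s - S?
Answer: -62957/186 ≈ -338.48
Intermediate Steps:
o(S) = -3 - S
c(H) = 2*H
E(w, g) = g/93 + w/g (E(w, g) = w/g + g*(1/93) = w/g + g/93 = g/93 + w/g)
B(h, j) = j + 2*h
E(o(0), 2) - B(199, -61) = ((1/93)*2 + (-3 - 1*0)/2) - (-61 + 2*199) = (2/93 + (-3 + 0)*(1/2)) - (-61 + 398) = (2/93 - 3*1/2) - 1*337 = (2/93 - 3/2) - 337 = -275/186 - 337 = -62957/186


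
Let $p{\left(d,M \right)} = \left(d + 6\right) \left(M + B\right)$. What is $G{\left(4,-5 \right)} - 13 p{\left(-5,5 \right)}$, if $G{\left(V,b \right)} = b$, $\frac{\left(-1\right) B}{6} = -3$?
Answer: $-304$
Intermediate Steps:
$B = 18$ ($B = \left(-6\right) \left(-3\right) = 18$)
$p{\left(d,M \right)} = \left(6 + d\right) \left(18 + M\right)$ ($p{\left(d,M \right)} = \left(d + 6\right) \left(M + 18\right) = \left(6 + d\right) \left(18 + M\right)$)
$G{\left(4,-5 \right)} - 13 p{\left(-5,5 \right)} = -5 - 13 \left(108 + 6 \cdot 5 + 18 \left(-5\right) + 5 \left(-5\right)\right) = -5 - 13 \left(108 + 30 - 90 - 25\right) = -5 - 299 = -304$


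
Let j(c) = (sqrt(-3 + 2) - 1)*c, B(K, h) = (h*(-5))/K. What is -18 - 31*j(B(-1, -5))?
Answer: -793 + 775*I ≈ -793.0 + 775.0*I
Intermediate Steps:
B(K, h) = -5*h/K (B(K, h) = (-5*h)/K = -5*h/K)
j(c) = c*(-1 + I) (j(c) = (sqrt(-1) - 1)*c = (I - 1)*c = (-1 + I)*c = c*(-1 + I))
-18 - 31*j(B(-1, -5)) = -18 - 31*(-5*(-5)/(-1))*(-1 + I) = -18 - 31*(-5*(-5)*(-1))*(-1 + I) = -18 - (-775)*(-1 + I) = -18 - 31*(25 - 25*I) = -18 + (-775 + 775*I) = -793 + 775*I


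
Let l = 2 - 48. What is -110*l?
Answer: 5060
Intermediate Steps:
l = -46
-110*l = -110*(-46) = 5060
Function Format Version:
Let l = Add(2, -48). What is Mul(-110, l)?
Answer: 5060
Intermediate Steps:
l = -46
Mul(-110, l) = Mul(-110, -46) = 5060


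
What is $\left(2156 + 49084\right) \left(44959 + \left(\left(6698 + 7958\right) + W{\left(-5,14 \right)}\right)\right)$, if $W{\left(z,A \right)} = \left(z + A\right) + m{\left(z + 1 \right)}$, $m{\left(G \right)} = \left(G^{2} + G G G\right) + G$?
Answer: $3052469280$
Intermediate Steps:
$m{\left(G \right)} = G + G^{2} + G^{3}$ ($m{\left(G \right)} = \left(G^{2} + G^{2} G\right) + G = \left(G^{2} + G^{3}\right) + G = G + G^{2} + G^{3}$)
$W{\left(z,A \right)} = A + z + \left(1 + z\right) \left(2 + z + \left(1 + z\right)^{2}\right)$ ($W{\left(z,A \right)} = \left(z + A\right) + \left(z + 1\right) \left(1 + \left(z + 1\right) + \left(z + 1\right)^{2}\right) = \left(A + z\right) + \left(1 + z\right) \left(1 + \left(1 + z\right) + \left(1 + z\right)^{2}\right) = \left(A + z\right) + \left(1 + z\right) \left(2 + z + \left(1 + z\right)^{2}\right) = A + z + \left(1 + z\right) \left(2 + z + \left(1 + z\right)^{2}\right)$)
$\left(2156 + 49084\right) \left(44959 + \left(\left(6698 + 7958\right) + W{\left(-5,14 \right)}\right)\right) = \left(2156 + 49084\right) \left(44959 + \left(\left(6698 + 7958\right) + \left(14 - 5 + \left(1 - 5\right) \left(2 - 5 + \left(1 - 5\right)^{2}\right)\right)\right)\right) = 51240 \left(44959 + \left(14656 - \left(-9 + 4 \left(2 - 5 + \left(-4\right)^{2}\right)\right)\right)\right) = 51240 \left(44959 + \left(14656 - \left(-9 + 4 \left(2 - 5 + 16\right)\right)\right)\right) = 51240 \left(44959 + \left(14656 - 43\right)\right) = 51240 \left(44959 + 14613\right) = 51240 \cdot 59572 = 3052469280$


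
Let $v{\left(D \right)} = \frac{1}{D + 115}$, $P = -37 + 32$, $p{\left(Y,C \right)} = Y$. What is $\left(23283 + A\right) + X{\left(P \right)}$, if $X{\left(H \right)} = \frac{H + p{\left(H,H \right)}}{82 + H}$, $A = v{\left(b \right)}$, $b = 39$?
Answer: $\frac{3585563}{154} \approx 23283.0$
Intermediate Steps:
$P = -5$
$v{\left(D \right)} = \frac{1}{115 + D}$
$A = \frac{1}{154}$ ($A = \frac{1}{115 + 39} = \frac{1}{154} \approx 0.0064935$)
$X{\left(H \right)} = \frac{2 H}{82 + H}$ ($X{\left(H \right)} = \frac{H + H}{82 + H} = \frac{2 H}{82 + H}$)
$\left(23283 + A\right) + X{\left(P \right)} = \left(23283 + \frac{1}{154}\right) + 2 \left(-5\right) \frac{1}{82 - 5} = \frac{3585583}{154} + 2 \left(-5\right) \frac{1}{77} = \frac{3585583}{154} - \frac{10}{77} = \frac{3585563}{154}$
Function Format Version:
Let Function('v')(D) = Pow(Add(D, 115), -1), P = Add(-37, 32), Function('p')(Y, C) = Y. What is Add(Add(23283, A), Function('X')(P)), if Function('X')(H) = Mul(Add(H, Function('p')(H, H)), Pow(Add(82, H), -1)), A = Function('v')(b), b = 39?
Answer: Rational(3585563, 154) ≈ 23283.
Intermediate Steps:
P = -5
Function('v')(D) = Pow(Add(115, D), -1)
A = Rational(1, 154) (A = Pow(Add(115, 39), -1) = Pow(154, -1) = Rational(1, 154) ≈ 0.0064935)
Function('X')(H) = Mul(2, H, Pow(Add(82, H), -1)) (Function('X')(H) = Mul(Add(H, H), Pow(Add(82, H), -1)) = Mul(Mul(2, H), Pow(Add(82, H), -1)) = Mul(2, H, Pow(Add(82, H), -1)))
Add(Add(23283, A), Function('X')(P)) = Add(Add(23283, Rational(1, 154)), Mul(2, -5, Pow(Add(82, -5), -1))) = Add(Rational(3585583, 154), Mul(2, -5, Pow(77, -1))) = Add(Rational(3585583, 154), Mul(2, -5, Rational(1, 77))) = Add(Rational(3585583, 154), Rational(-10, 77)) = Rational(3585563, 154)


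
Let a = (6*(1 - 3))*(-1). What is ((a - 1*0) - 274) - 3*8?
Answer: -286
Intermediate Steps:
a = 12 (a = (6*(-2))*(-1) = -12*(-1) = 12)
((a - 1*0) - 274) - 3*8 = ((12 - 1*0) - 274) - 3*8 = ((12 + 0) - 274) - 24 = (12 - 274) - 24 = -262 - 24 = -286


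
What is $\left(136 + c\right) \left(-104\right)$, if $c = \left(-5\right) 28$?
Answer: $416$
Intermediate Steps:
$c = -140$
$\left(136 + c\right) \left(-104\right) = \left(136 - 140\right) \left(-104\right) = \left(-4\right) \left(-104\right) = 416$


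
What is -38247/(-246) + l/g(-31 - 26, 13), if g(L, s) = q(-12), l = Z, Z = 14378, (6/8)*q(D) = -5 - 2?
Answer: -56786/41 ≈ -1385.0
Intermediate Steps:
q(D) = -28/3 (q(D) = 4*(-5 - 2)/3 = (4/3)*(-7) = -28/3)
l = 14378
g(L, s) = -28/3
-38247/(-246) + l/g(-31 - 26, 13) = -38247/(-246) + 14378/(-28/3) = -38247*(-1/246) + 14378*(-3/28) = 12749/82 - 3081/2 = -56786/41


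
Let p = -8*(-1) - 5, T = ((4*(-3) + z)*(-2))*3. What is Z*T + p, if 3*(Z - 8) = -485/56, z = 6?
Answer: 2619/14 ≈ 187.07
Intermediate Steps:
T = 36 (T = ((4*(-3) + 6)*(-2))*3 = ((-12 + 6)*(-2))*3 = -6*(-2)*3 = 12*3 = 36)
p = 3 (p = 8 - 5 = 3)
Z = 859/168 (Z = 8 + (-485/56)/3 = 8 + (-485*1/56)/3 = 8 + (⅓)*(-485/56) = 8 - 485/168 = 859/168 ≈ 5.1131)
Z*T + p = (859/168)*36 + 3 = 2577/14 + 3 = 2619/14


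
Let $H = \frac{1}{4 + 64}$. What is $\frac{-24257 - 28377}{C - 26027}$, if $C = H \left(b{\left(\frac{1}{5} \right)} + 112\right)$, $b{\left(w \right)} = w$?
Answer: $\frac{1052680}{520507} \approx 2.0224$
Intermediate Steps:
$H = \frac{1}{68} \approx 0.014706$
$C = \frac{33}{20}$ ($C = \frac{\frac{1}{5} + 112}{68} = \frac{1}{68} \cdot \frac{561}{5} = \frac{33}{20} \approx 1.65$)
$\frac{-24257 - 28377}{C - 26027} = \frac{-24257 - 28377}{\frac{33}{20} - 26027} = - \frac{52634}{- \frac{520507}{20}} = \left(-52634\right) \left(- \frac{20}{520507}\right) = \frac{1052680}{520507}$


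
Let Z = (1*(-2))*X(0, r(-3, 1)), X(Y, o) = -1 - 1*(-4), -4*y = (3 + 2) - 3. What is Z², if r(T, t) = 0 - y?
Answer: 36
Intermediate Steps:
y = -½ (y = -((3 + 2) - 3)/4 = -(5 - 3)/4 = -¼*2 = -½ ≈ -0.50000)
r(T, t) = ½ (r(T, t) = 0 - 1*(-½) = 0 + ½ = ½)
X(Y, o) = 3 (X(Y, o) = -1 + 4 = 3)
Z = -6 (Z = (1*(-2))*3 = -2*3 = -6)
Z² = (-6)² = 36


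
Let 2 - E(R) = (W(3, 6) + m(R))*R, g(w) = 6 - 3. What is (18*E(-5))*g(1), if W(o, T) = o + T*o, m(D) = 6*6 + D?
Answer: 14148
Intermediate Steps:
m(D) = 36 + D
g(w) = 3
E(R) = 2 - R*(57 + R) (E(R) = 2 - (3*(1 + 6) + (36 + R))*R = 2 - (3*7 + (36 + R))*R = 2 - (21 + (36 + R))*R = 2 - (57 + R)*R = 2 - R*(57 + R))
(18*E(-5))*g(1) = (18*(2 - 1*(-5)**2 - 57*(-5)))*3 = (18*(2 - 1*25 + 285))*3 = (18*(2 - 25 + 285))*3 = (18*262)*3 = 4716*3 = 14148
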